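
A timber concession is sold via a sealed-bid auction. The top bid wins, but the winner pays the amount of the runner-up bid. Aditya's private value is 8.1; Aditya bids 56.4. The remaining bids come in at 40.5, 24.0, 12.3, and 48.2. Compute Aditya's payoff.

Highest competing bid: 48.2.
Aditya's bid 56.4 is the highest overall, so Aditya wins and pays the second-highest bid, 48.2.
Payoff = value − price = 8.1 − 48.2 = -40.1.

-40.1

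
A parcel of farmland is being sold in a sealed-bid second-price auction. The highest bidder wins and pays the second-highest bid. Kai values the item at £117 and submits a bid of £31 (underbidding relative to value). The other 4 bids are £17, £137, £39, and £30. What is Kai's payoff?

Payoff = £0.

Highest competing bid: £137.
Kai's bid £31 is not the highest, so Kai loses, pays nothing, and earns zero payoff.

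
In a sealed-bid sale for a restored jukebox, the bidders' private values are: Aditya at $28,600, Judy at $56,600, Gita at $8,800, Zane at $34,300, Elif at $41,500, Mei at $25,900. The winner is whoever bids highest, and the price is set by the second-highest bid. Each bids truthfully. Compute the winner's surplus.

Surplus = $15,100.

Sorted high to low: Judy $56,600, then Elif $41,500, then Zane $34,300, then Aditya $28,600, then Mei $25,900, then Gita $8,800.
Judy wins with the top bid and pays the second-highest, $41,500.
Surplus = $56,600 − $41,500 = $15,100.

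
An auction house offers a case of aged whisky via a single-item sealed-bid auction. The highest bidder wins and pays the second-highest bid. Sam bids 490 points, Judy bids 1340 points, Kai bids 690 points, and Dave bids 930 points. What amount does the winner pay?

Price paid: 930 points.

Ordered from highest: Judy 1340 points > Dave 930 points > Kai 690 points > Sam 490 points.
Judy has the highest bid, so Judy wins.
The second-highest bid is 930 points, so that is what Judy pays.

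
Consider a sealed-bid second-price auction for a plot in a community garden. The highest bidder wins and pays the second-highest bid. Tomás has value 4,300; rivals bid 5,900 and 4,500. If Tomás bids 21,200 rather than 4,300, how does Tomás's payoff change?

-1,600

The highest competing bid is 5,900.
Bidding truthfully at 4,300: the top bid is 5,900 (a rival), so Tomás loses. Payoff = 0.
Bidding 21,200: Tomás has the top bid, wins, and pays the second-highest bid 5,900. Payoff = 4,300 − 5,900 = -1,600.
Change = -1,600 − 0 = -1,600.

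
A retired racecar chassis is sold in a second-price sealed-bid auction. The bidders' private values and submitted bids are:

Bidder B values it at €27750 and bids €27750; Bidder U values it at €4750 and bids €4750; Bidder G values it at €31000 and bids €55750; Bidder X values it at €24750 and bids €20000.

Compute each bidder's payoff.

Ordered from highest: Bidder G €55750, then Bidder B €27750, then Bidder X €20000, then Bidder U €4750.
Bidder G has the top bid and wins; the price is the second-highest bid, €27750.
Bidder G's payoff = €31000 − €27750 = €3250. All other bidders lose, so their payoff is 0.

Payoffs: Bidder B €0, Bidder U €0, Bidder G €3250, Bidder X €0.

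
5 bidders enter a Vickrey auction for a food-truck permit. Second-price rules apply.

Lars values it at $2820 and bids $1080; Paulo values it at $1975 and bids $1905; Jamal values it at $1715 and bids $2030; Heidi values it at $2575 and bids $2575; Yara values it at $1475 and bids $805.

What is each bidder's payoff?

Ordered from highest: Heidi $2575, then Jamal $2030, then Paulo $1905, then Lars $1080, then Yara $805.
Heidi has the top bid and wins; the price is the second-highest bid, $2030.
Heidi's payoff = $2575 − $2030 = $545. All other bidders lose, so their payoff is 0.

Payoffs: Lars $0, Paulo $0, Jamal $0, Heidi $545, Yara $0.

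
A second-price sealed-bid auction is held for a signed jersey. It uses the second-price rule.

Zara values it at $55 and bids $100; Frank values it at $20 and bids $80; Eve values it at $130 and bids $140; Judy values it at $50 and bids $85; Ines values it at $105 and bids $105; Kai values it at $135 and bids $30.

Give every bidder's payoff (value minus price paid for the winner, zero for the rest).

Ranking the bids: Eve $140 > Ines $105 > Zara $100 > Judy $85 > Frank $80 > Kai $30.
Eve has the top bid and wins; the price is the second-highest bid, $105.
Eve's payoff = $130 − $105 = $25. All other bidders lose, so their payoff is 0.

Payoffs: Zara $0, Frank $0, Eve $25, Judy $0, Ines $0, Kai $0.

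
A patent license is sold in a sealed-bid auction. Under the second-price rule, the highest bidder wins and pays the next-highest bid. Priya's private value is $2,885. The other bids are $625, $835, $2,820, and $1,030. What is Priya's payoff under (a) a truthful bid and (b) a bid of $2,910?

The highest competing bid is $2,820.
Bidding truthfully at $2,885: Priya has the top bid, wins, and pays the second-highest bid $2,820. Payoff = $2,885 − $2,820 = $65.
Bidding $2,910: Priya has the top bid, wins, and pays the second-highest bid $2,820. Payoff = $2,885 − $2,820 = $65.
The bid only affects whether you win, not the price — here both bids land on the same side of the top rival bid, so the deviation is payoff-neutral.

Truthful: $65; alternative: $65.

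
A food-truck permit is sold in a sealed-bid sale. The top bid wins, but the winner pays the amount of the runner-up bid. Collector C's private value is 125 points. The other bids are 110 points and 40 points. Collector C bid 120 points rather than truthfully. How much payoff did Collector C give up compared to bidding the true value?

Payoff forgone: 0 points.

The highest competing bid is 110 points.
Bidding truthfully at 125 points: Collector C has the top bid, wins, and pays the second-highest bid 110 points. Payoff = 125 points − 110 points = 15 points.
Bidding 120 points: Collector C has the top bid, wins, and pays the second-highest bid 110 points. Payoff = 125 points − 110 points = 15 points.
Regret = truthful payoff − actual payoff = 15 points − 15 points = 0 points.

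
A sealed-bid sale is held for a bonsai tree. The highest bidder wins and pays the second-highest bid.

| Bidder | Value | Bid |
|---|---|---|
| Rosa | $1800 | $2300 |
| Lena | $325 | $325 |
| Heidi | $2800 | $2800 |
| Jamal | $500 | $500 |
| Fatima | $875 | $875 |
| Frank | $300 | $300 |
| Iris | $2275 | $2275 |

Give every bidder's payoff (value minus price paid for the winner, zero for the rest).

Sorted high to low: Heidi $2800 > Rosa $2300 > Iris $2275 > Fatima $875 > Jamal $500 > Lena $325 > Frank $300.
Heidi has the top bid and wins; the price is the second-highest bid, $2300.
Heidi's payoff = $2800 − $2300 = $500. All other bidders lose, so their payoff is 0.

Payoffs: Rosa $0, Lena $0, Heidi $500, Jamal $0, Fatima $0, Frank $0, Iris $0.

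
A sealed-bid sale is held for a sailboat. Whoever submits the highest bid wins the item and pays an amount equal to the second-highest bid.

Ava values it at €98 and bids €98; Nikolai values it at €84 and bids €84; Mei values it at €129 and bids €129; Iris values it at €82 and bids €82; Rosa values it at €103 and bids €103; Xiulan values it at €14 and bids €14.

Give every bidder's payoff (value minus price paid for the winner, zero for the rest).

Sorted high to low: Mei €129 > Rosa €103 > Ava €98 > Nikolai €84 > Iris €82 > Xiulan €14.
Mei has the top bid and wins; the price is the second-highest bid, €103.
Mei's payoff = €129 − €103 = €26. All other bidders lose, so their payoff is 0.

Payoffs: Ava €0, Nikolai €0, Mei €26, Iris €0, Rosa €0, Xiulan €0.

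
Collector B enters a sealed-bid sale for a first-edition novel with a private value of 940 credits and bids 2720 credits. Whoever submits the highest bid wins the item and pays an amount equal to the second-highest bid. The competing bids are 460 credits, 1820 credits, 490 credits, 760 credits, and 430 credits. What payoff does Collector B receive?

-880 credits

Highest competing bid: 1820 credits.
Collector B's bid 2720 credits is the highest overall, so Collector B wins and pays the second-highest bid, 1820 credits.
Payoff = value − price = 940 credits − 1820 credits = -880 credits.
Overbidding won the item at a price above value — truthful bidding would have avoided this loss.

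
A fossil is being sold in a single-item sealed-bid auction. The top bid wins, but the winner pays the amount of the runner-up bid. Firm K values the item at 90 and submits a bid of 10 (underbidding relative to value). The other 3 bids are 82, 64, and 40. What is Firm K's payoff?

Highest competing bid: 82.
Firm K's bid 10 is not the highest, so Firm K loses, pays nothing, and earns zero payoff.

Firm K's payoff: 0.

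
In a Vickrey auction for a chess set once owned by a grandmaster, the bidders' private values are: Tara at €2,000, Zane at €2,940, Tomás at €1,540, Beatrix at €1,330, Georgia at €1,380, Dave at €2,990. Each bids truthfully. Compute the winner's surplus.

Winner's surplus: €50.

Sorted high to low: Dave €2,990 > Zane €2,940 > Tara €2,000 > Tomás €1,540 > Georgia €1,380 > Beatrix €1,330.
Dave wins with the top bid and pays the second-highest, €2,940.
Surplus = €2,990 − €2,940 = €50.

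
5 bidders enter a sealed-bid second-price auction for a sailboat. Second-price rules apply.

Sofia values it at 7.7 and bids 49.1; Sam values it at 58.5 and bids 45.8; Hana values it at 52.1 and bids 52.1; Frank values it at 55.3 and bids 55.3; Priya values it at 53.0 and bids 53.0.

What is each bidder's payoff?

Ordered from highest: Frank 55.3, then Priya 53.0, then Hana 52.1, then Sofia 49.1, then Sam 45.8.
Frank has the top bid and wins; the price is the second-highest bid, 53.0.
Frank's payoff = 55.3 − 53.0 = 2.3. All other bidders lose, so their payoff is 0.

Payoffs: Sofia 0.0, Sam 0.0, Hana 0.0, Frank 2.3, Priya 0.0.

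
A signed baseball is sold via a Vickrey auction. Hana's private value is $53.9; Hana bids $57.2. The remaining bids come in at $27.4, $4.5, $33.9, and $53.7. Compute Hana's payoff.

Highest competing bid: $53.7.
Hana's bid $57.2 is the highest overall, so Hana wins and pays the second-highest bid, $53.7.
Payoff = value − price = $53.9 − $53.7 = $0.2.

Hana's payoff: $0.2.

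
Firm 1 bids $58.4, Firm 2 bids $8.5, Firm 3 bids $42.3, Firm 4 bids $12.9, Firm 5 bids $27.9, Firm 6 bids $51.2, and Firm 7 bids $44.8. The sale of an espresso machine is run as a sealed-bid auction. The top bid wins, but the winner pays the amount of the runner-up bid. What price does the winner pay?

$51.2

Bids in descending order: Firm 1 $58.4 > Firm 6 $51.2 > Firm 7 $44.8 > Firm 3 $42.3 > Firm 5 $27.9 > Firm 4 $12.9 > Firm 2 $8.5.
Firm 1 has the highest bid, so Firm 1 wins.
The second-highest bid is $51.2, so that is what Firm 1 pays.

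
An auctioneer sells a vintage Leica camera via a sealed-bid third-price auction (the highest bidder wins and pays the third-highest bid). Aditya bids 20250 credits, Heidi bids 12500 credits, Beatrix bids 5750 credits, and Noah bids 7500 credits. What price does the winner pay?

Sorted high to low: Aditya 20250 credits; Heidi 12500 credits; Noah 7500 credits; Beatrix 5750 credits.
Aditya is the highest bidder, so Aditya wins.
Under the third-price rule, the price is the third-highest bid: 7500 credits.

The winner pays 7500 credits.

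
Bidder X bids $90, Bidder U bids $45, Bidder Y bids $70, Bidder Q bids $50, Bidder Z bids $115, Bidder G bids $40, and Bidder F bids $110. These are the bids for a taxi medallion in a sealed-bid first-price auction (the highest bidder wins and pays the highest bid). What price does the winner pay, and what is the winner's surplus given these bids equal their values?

Ordered from highest: Bidder Z $115, then Bidder F $110, then Bidder X $90, then Bidder Y $70, then Bidder Q $50, then Bidder U $45, then Bidder G $40.
Bidder Z is the highest bidder, so Bidder Z wins.
Under the first-price rule, the price is the highest bid: $115.
Surplus = $115 − $115 = $0.

Price $115; surplus $0.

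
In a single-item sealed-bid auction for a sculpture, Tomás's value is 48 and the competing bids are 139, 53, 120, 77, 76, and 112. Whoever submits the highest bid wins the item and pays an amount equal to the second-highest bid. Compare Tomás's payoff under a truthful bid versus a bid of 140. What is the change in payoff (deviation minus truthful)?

The highest competing bid is 139.
Bidding truthfully at 48: the top bid is 139 (a rival), so Tomás loses. Payoff = 0.
Bidding 140: Tomás has the top bid, wins, and pays the second-highest bid 139. Payoff = 48 − 139 = -91.
Change = -91 − 0 = -91.

Change in payoff: -91.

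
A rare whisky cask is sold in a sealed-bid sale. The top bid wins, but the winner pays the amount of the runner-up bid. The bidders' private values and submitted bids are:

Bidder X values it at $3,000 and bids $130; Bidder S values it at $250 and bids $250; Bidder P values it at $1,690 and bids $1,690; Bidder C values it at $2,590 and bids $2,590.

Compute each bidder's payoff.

Bids in descending order: Bidder C $2,590, then Bidder P $1,690, then Bidder S $250, then Bidder X $130.
Bidder C has the top bid and wins; the price is the second-highest bid, $1,690.
Bidder C's payoff = $2,590 − $1,690 = $900. All other bidders lose, so their payoff is 0.

Bidder X $0, Bidder S $0, Bidder P $0, Bidder C $900.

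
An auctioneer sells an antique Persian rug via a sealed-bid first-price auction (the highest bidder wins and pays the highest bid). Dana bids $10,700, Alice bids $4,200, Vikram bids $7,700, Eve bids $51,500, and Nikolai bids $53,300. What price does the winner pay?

Ordered from highest: Nikolai $53,300 > Eve $51,500 > Dana $10,700 > Vikram $7,700 > Alice $4,200.
Nikolai is the highest bidder, so Nikolai wins.
Under the first-price rule, the price is the highest bid: $53,300.

Price paid: $53,300.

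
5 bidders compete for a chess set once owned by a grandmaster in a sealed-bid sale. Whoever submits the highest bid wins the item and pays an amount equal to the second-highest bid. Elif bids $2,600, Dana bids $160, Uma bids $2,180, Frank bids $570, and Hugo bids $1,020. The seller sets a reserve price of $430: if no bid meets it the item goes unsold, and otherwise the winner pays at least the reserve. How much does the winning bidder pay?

Ranking the bids: Elif $2,600 > Uma $2,180 > Hugo $1,020 > Frank $570 > Dana $160.
Elif has the highest bid, so Elif wins.
The second-highest bid is $2,180, which exceeds the reserve, so that sets the price.

Price paid: $2,180.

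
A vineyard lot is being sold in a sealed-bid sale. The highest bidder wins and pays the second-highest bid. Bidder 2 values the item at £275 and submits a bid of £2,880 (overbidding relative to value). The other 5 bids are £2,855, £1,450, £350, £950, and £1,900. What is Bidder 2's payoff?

-£2,580

Highest competing bid: £2,855.
Bidder 2's bid £2,880 is the highest overall, so Bidder 2 wins and pays the second-highest bid, £2,855.
Payoff = value − price = £275 − £2,855 = -£2,580.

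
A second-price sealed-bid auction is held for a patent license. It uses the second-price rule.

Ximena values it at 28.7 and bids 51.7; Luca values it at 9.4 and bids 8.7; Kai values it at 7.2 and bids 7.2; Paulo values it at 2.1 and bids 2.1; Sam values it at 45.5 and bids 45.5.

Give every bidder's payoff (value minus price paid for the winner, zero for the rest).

Bids in descending order: Ximena 51.7, then Sam 45.5, then Luca 8.7, then Kai 7.2, then Paulo 2.1.
Ximena has the top bid and wins; the price is the second-highest bid, 45.5.
Ximena's payoff = 28.7 − 45.5 = -16.8. All other bidders lose, so their payoff is 0.

Ximena -16.8, Luca 0.0, Kai 0.0, Paulo 0.0, Sam 0.0.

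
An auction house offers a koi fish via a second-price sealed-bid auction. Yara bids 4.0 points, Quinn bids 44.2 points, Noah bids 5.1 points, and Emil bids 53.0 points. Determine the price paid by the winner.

Ranking the bids: Emil 53.0 points, then Quinn 44.2 points, then Noah 5.1 points, then Yara 4.0 points.
Emil has the highest bid, so Emil wins.
The second-highest bid is 44.2 points, so that is what Emil pays.

44.2 points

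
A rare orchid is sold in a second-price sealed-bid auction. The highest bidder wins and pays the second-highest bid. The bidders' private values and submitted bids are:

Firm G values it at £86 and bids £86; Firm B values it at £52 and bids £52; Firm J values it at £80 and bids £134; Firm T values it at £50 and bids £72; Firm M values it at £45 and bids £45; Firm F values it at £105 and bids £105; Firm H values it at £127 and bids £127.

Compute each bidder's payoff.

Bids in descending order: Firm J £134, then Firm H £127, then Firm F £105, then Firm G £86, then Firm T £72, then Firm B £52, then Firm M £45.
Firm J has the top bid and wins; the price is the second-highest bid, £127.
Firm J's payoff = £80 − £127 = -£47. All other bidders lose, so their payoff is 0.

Firm G £0, Firm B £0, Firm J -£47, Firm T £0, Firm M £0, Firm F £0, Firm H £0.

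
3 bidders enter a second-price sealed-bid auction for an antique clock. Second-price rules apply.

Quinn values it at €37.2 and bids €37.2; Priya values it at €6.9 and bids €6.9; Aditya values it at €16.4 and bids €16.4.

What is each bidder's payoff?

Ranking the bids: Quinn €37.2, then Aditya €16.4, then Priya €6.9.
Quinn has the top bid and wins; the price is the second-highest bid, €16.4.
Quinn's payoff = €37.2 − €16.4 = €20.8. All other bidders lose, so their payoff is 0.

Payoffs: Quinn €20.8, Priya €0.0, Aditya €0.0.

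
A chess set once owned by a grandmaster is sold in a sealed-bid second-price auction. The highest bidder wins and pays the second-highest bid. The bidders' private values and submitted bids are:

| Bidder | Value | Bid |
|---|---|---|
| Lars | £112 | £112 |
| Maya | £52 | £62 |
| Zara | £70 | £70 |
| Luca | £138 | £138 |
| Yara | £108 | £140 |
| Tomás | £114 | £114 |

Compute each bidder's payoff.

Ranking the bids: Yara £140, then Luca £138, then Tomás £114, then Lars £112, then Zara £70, then Maya £62.
Yara has the top bid and wins; the price is the second-highest bid, £138.
Yara's payoff = £108 − £138 = -£30. All other bidders lose, so their payoff is 0.

Payoffs: Lars £0, Maya £0, Zara £0, Luca £0, Yara -£30, Tomás £0.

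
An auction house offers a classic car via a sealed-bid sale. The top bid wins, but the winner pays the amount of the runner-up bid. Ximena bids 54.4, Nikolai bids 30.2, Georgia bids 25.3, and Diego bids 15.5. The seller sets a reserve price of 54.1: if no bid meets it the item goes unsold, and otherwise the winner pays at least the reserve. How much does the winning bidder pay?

Ranking the bids: Ximena 54.4, then Nikolai 30.2, then Georgia 25.3, then Diego 15.5.
Ximena has the highest bid, so Ximena wins.
The second-highest bid is 30.2, but the reserve 54.1 is higher, so the price is the reserve.

54.1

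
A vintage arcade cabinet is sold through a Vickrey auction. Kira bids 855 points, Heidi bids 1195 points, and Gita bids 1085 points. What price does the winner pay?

Ranking the bids: Heidi 1195 points, then Gita 1085 points, then Kira 855 points.
Heidi has the highest bid, so Heidi wins.
The second-highest bid is 1085 points, so that is what Heidi pays.

Price paid: 1085 points.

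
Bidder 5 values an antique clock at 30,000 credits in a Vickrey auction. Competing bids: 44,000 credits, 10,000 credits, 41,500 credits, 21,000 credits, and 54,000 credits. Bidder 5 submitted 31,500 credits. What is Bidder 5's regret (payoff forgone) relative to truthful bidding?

Regret: 0 credits.

The highest competing bid is 54,000 credits.
Bidding truthfully at 30,000 credits: the top bid is 54,000 credits (a rival), so Bidder 5 loses. Payoff = 0 credits.
Bidding 31,500 credits: the top bid is 54,000 credits (a rival), so Bidder 5 loses. Payoff = 0 credits.
Regret = truthful payoff − actual payoff = 0 credits − 0 credits = 0 credits.
The bid only affects whether you win, not the price — here both bids land on the same side of the top rival bid, so the deviation is payoff-neutral.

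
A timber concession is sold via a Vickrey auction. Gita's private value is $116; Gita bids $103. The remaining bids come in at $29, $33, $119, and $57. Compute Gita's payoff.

Highest competing bid: $119.
Gita's bid $103 is not the highest, so Gita loses, pays nothing, and earns zero payoff.

Gita's payoff: $0.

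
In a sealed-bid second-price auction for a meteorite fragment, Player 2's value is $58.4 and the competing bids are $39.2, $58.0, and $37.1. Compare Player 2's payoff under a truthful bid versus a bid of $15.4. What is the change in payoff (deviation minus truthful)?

Change in payoff: -$0.4.

The highest competing bid is $58.0.
Bidding truthfully at $58.4: Player 2 has the top bid, wins, and pays the second-highest bid $58.0. Payoff = $58.4 − $58.0 = $0.4.
Bidding $15.4: the top bid is $58.0 (a rival), so Player 2 loses. Payoff = $0.0.
Change = $0.0 − $0.4 = -$0.4.
This is the dominant-strategy logic: truthful bidding weakly beats any alternative.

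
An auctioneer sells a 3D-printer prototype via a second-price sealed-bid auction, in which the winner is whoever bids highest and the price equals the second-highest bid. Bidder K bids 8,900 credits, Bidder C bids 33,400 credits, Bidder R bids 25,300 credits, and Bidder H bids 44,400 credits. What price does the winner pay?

Bids in descending order: Bidder H 44,400 credits; Bidder C 33,400 credits; Bidder R 25,300 credits; Bidder K 8,900 credits.
Bidder H is the highest bidder, so Bidder H wins.
Under the second-price rule, the price is the second-highest bid: 33,400 credits.

Price paid: 33,400 credits.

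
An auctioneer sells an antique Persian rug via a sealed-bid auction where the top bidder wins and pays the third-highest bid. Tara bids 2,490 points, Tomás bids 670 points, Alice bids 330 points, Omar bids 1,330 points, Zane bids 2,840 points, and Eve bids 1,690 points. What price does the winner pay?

Price paid: 1,690 points.

Ordered from highest: Zane 2,840 points > Tara 2,490 points > Eve 1,690 points > Omar 1,330 points > Tomás 670 points > Alice 330 points.
Zane is the highest bidder, so Zane wins.
Under the third-price rule, the price is the third-highest bid: 1,690 points.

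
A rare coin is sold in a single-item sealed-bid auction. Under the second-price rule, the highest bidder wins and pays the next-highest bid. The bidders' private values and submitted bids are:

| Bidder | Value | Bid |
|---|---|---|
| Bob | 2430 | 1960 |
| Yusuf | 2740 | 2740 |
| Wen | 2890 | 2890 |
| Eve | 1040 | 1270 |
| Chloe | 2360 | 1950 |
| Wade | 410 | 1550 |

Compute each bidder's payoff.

Sorted high to low: Wen 2890 > Yusuf 2740 > Bob 1960 > Chloe 1950 > Wade 1550 > Eve 1270.
Wen has the top bid and wins; the price is the second-highest bid, 2740.
Wen's payoff = 2890 − 2740 = 150. All other bidders lose, so their payoff is 0.

Payoffs: Bob 0, Yusuf 0, Wen 150, Eve 0, Chloe 0, Wade 0.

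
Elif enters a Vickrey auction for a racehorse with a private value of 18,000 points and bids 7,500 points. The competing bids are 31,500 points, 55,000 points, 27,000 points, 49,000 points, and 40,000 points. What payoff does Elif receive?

0 points

Highest competing bid: 55,000 points.
Elif's bid 7,500 points is not the highest, so Elif loses, pays nothing, and earns zero payoff.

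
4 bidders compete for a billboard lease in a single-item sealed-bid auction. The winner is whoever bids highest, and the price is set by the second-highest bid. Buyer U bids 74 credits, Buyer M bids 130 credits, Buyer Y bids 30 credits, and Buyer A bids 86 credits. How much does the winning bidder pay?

Ranking the bids: Buyer M 130 credits > Buyer A 86 credits > Buyer U 74 credits > Buyer Y 30 credits.
Buyer M has the highest bid, so Buyer M wins.
The second-highest bid is 86 credits, so that is what Buyer M pays.

The winner pays 86 credits.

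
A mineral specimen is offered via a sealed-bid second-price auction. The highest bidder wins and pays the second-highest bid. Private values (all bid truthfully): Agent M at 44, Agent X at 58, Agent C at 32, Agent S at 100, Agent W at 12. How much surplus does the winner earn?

Ordered from highest: Agent S 100 > Agent X 58 > Agent M 44 > Agent C 32 > Agent W 12.
Agent S wins with the top bid and pays the second-highest, 58.
Surplus = 100 − 58 = 42.

Winner's surplus: 42.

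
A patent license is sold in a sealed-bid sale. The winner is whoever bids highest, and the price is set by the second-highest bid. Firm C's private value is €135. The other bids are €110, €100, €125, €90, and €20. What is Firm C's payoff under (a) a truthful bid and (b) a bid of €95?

(a) €10  (b) €0

The highest competing bid is €125.
Bidding truthfully at €135: Firm C has the top bid, wins, and pays the second-highest bid €125. Payoff = €135 − €125 = €10.
Bidding €95: the top bid is €125 (a rival), so Firm C loses. Payoff = €0.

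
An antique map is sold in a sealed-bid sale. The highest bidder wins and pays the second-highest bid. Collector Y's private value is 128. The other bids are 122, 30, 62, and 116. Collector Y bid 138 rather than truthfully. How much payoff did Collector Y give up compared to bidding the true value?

Payoff forgone: 0.

The highest competing bid is 122.
Bidding truthfully at 128: Collector Y has the top bid, wins, and pays the second-highest bid 122. Payoff = 128 − 122 = 6.
Bidding 138: Collector Y has the top bid, wins, and pays the second-highest bid 122. Payoff = 128 − 122 = 6.
Regret = truthful payoff − actual payoff = 6 − 6 = 0.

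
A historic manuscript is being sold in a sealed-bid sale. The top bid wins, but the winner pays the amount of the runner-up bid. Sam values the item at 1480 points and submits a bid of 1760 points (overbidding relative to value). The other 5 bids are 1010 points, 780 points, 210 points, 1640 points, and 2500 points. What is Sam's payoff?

Payoff = 0 points.

Highest competing bid: 2500 points.
Sam's bid 1760 points is not the highest, so Sam loses, pays nothing, and earns zero payoff.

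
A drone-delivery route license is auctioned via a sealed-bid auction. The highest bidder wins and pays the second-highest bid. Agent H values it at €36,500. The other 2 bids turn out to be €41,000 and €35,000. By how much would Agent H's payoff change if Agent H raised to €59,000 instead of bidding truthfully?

The highest competing bid is €41,000.
Bidding truthfully at €36,500: the top bid is €41,000 (a rival), so Agent H loses. Payoff = €0.
Bidding €59,000: Agent H has the top bid, wins, and pays the second-highest bid €41,000. Payoff = €36,500 − €41,000 = -€4,500.
Change = -€4,500 − €0 = -€4,500.

Change in payoff: -€4,500.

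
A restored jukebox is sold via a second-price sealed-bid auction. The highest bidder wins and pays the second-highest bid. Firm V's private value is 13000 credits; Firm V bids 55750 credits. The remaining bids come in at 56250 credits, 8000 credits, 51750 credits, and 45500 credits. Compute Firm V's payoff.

Firm V's payoff: 0 credits.

Highest competing bid: 56250 credits.
Firm V's bid 55750 credits is not the highest, so Firm V loses, pays nothing, and earns zero payoff.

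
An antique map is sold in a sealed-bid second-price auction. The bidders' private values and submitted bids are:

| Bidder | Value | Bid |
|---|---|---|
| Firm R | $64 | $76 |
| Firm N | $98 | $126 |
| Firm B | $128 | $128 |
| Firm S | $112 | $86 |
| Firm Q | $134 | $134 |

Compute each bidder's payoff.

Payoffs: Firm R $0, Firm N $0, Firm B $0, Firm S $0, Firm Q $6.

Sorted high to low: Firm Q $134 > Firm B $128 > Firm N $126 > Firm S $86 > Firm R $76.
Firm Q has the top bid and wins; the price is the second-highest bid, $128.
Firm Q's payoff = $134 − $128 = $6. All other bidders lose, so their payoff is 0.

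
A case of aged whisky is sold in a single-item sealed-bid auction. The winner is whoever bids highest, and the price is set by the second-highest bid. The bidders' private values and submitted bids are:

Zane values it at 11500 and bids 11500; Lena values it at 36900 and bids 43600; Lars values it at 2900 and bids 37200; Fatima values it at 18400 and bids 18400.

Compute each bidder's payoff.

Payoffs: Zane 0, Lena -300, Lars 0, Fatima 0.

Ranking the bids: Lena 43600; Lars 37200; Fatima 18400; Zane 11500.
Lena has the top bid and wins; the price is the second-highest bid, 37200.
Lena's payoff = 36900 − 37200 = -300. All other bidders lose, so their payoff is 0.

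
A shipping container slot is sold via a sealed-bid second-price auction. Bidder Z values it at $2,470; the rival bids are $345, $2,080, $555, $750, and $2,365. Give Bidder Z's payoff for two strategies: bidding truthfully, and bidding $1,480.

The highest competing bid is $2,365.
Bidding truthfully at $2,470: Bidder Z has the top bid, wins, and pays the second-highest bid $2,365. Payoff = $2,470 − $2,365 = $105.
Bidding $1,480: the top bid is $2,365 (a rival), so Bidder Z loses. Payoff = $0.

(a) $105  (b) $0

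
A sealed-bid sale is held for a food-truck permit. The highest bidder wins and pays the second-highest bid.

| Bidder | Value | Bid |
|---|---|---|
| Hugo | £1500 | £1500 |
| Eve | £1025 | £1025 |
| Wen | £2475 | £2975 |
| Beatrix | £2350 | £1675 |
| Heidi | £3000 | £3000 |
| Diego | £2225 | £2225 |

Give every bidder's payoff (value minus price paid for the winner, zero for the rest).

Payoffs: Hugo £0, Eve £0, Wen £0, Beatrix £0, Heidi £25, Diego £0.

Ordered from highest: Heidi £3000; Wen £2975; Diego £2225; Beatrix £1675; Hugo £1500; Eve £1025.
Heidi has the top bid and wins; the price is the second-highest bid, £2975.
Heidi's payoff = £3000 − £2975 = £25. All other bidders lose, so their payoff is 0.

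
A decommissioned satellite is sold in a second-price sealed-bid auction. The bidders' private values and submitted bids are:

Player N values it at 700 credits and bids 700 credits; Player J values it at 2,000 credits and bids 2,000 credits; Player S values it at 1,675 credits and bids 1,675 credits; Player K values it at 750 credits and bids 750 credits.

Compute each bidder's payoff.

Bids in descending order: Player J 2,000 credits > Player S 1,675 credits > Player K 750 credits > Player N 700 credits.
Player J has the top bid and wins; the price is the second-highest bid, 1,675 credits.
Player J's payoff = 2,000 credits − 1,675 credits = 325 credits. All other bidders lose, so their payoff is 0.

Payoffs: Player N 0 credits, Player J 325 credits, Player S 0 credits, Player K 0 credits.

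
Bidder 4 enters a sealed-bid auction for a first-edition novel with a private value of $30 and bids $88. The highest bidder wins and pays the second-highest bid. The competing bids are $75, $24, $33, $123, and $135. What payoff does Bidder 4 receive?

The bidder's payoff: $0.

Highest competing bid: $135.
Bidder 4's bid $88 is not the highest, so Bidder 4 loses, pays nothing, and earns zero payoff.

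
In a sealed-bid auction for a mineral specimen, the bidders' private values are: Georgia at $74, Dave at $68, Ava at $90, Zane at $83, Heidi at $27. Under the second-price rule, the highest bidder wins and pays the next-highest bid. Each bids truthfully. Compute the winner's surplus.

$7

Sorted high to low: Ava $90, then Zane $83, then Georgia $74, then Dave $68, then Heidi $27.
Ava wins with the top bid and pays the second-highest, $83.
Surplus = $90 − $83 = $7.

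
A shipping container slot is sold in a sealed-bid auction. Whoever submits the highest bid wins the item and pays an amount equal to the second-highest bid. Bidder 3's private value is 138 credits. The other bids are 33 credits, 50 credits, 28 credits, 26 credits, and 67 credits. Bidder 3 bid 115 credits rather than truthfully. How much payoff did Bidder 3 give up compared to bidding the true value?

Regret: 0 credits.

The highest competing bid is 67 credits.
Bidding truthfully at 138 credits: Bidder 3 has the top bid, wins, and pays the second-highest bid 67 credits. Payoff = 138 credits − 67 credits = 71 credits.
Bidding 115 credits: Bidder 3 has the top bid, wins, and pays the second-highest bid 67 credits. Payoff = 138 credits − 67 credits = 71 credits.
Regret = truthful payoff − actual payoff = 71 credits − 71 credits = 0 credits.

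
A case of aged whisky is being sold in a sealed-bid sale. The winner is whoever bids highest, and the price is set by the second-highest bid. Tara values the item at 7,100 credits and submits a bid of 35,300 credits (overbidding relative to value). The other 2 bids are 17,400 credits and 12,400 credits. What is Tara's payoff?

Highest competing bid: 17,400 credits.
Tara's bid 35,300 credits is the highest overall, so Tara wins and pays the second-highest bid, 17,400 credits.
Payoff = value − price = 7,100 credits − 17,400 credits = -10,300 credits.

-10,300 credits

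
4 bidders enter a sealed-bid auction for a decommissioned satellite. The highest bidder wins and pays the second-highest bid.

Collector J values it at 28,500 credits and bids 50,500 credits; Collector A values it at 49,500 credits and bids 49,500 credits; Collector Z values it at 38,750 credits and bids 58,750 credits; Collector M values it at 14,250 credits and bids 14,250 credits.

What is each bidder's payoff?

Payoffs: Collector J 0 credits, Collector A 0 credits, Collector Z -11,750 credits, Collector M 0 credits.

Sorted high to low: Collector Z 58,750 credits > Collector J 50,500 credits > Collector A 49,500 credits > Collector M 14,250 credits.
Collector Z has the top bid and wins; the price is the second-highest bid, 50,500 credits.
Collector Z's payoff = 38,750 credits − 50,500 credits = -11,750 credits. All other bidders lose, so their payoff is 0.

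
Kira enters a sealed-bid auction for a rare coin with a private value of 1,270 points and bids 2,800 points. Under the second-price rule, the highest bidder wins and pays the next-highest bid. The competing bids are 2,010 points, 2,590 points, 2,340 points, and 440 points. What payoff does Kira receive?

Highest competing bid: 2,590 points.
Kira's bid 2,800 points is the highest overall, so Kira wins and pays the second-highest bid, 2,590 points.
Payoff = value − price = 1,270 points − 2,590 points = -1,320 points.
Overbidding won the item at a price above value — truthful bidding would have avoided this loss.

Kira's payoff: -1,320 points.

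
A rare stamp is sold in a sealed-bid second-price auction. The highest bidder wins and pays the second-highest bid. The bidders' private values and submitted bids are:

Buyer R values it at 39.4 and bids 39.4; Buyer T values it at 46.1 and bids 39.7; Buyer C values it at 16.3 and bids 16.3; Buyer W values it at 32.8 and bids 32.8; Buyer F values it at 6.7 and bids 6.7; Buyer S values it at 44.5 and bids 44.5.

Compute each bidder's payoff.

Bids in descending order: Buyer S 44.5, then Buyer T 39.7, then Buyer R 39.4, then Buyer W 32.8, then Buyer C 16.3, then Buyer F 6.7.
Buyer S has the top bid and wins; the price is the second-highest bid, 39.7.
Buyer S's payoff = 44.5 − 39.7 = 4.8. All other bidders lose, so their payoff is 0.

Buyer R 0.0, Buyer T 0.0, Buyer C 0.0, Buyer W 0.0, Buyer F 0.0, Buyer S 4.8.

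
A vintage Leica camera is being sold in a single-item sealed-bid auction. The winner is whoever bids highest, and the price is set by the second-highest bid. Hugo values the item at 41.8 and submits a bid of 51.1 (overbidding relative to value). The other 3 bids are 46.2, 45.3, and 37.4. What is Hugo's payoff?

Highest competing bid: 46.2.
Hugo's bid 51.1 is the highest overall, so Hugo wins and pays the second-highest bid, 46.2.
Payoff = value − price = 41.8 − 46.2 = -4.4.
Overbidding won the item at a price above value — truthful bidding would have avoided this loss.

Hugo's payoff: -4.4.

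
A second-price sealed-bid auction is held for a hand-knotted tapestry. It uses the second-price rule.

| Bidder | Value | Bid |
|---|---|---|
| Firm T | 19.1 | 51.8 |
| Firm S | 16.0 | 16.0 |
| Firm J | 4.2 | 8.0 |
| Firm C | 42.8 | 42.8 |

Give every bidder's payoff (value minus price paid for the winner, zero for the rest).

Ranking the bids: Firm T 51.8, then Firm C 42.8, then Firm S 16.0, then Firm J 8.0.
Firm T has the top bid and wins; the price is the second-highest bid, 42.8.
Firm T's payoff = 19.1 − 42.8 = -23.7. All other bidders lose, so their payoff is 0.

Payoffs: Firm T -23.7, Firm S 0.0, Firm J 0.0, Firm C 0.0.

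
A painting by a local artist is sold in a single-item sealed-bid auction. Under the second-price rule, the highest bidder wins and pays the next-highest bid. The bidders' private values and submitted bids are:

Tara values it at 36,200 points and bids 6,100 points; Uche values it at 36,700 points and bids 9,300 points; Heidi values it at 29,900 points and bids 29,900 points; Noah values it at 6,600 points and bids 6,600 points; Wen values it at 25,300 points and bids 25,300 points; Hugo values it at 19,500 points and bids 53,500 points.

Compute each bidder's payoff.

Payoffs: Tara 0 points, Uche 0 points, Heidi 0 points, Noah 0 points, Wen 0 points, Hugo -10,400 points.

Sorted high to low: Hugo 53,500 points > Heidi 29,900 points > Wen 25,300 points > Uche 9,300 points > Noah 6,600 points > Tara 6,100 points.
Hugo has the top bid and wins; the price is the second-highest bid, 29,900 points.
Hugo's payoff = 19,500 points − 29,900 points = -10,400 points. All other bidders lose, so their payoff is 0.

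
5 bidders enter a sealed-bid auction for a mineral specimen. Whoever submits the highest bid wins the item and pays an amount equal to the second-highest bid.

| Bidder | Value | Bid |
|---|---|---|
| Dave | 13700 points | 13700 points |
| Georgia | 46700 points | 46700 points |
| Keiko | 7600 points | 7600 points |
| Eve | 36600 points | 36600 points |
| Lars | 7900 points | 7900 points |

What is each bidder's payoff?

Ordered from highest: Georgia 46700 points, then Eve 36600 points, then Dave 13700 points, then Lars 7900 points, then Keiko 7600 points.
Georgia has the top bid and wins; the price is the second-highest bid, 36600 points.
Georgia's payoff = 46700 points − 36600 points = 10100 points. All other bidders lose, so their payoff is 0.

Payoffs: Dave 0 points, Georgia 10100 points, Keiko 0 points, Eve 0 points, Lars 0 points.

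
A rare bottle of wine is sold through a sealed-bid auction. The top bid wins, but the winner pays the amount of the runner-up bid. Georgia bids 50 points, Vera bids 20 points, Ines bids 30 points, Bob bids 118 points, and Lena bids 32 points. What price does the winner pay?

Ranking the bids: Bob 118 points; Georgia 50 points; Lena 32 points; Ines 30 points; Vera 20 points.
Bob has the highest bid, so Bob wins.
The second-highest bid is 50 points, so that is what Bob pays.

The winner pays 50 points.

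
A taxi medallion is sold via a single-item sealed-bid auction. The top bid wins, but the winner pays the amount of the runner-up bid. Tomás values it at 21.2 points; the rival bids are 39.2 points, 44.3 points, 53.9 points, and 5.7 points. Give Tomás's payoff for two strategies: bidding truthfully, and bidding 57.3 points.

The highest competing bid is 53.9 points.
Bidding truthfully at 21.2 points: the top bid is 53.9 points (a rival), so Tomás loses. Payoff = 0.0 points.
Bidding 57.3 points: Tomás has the top bid, wins, and pays the second-highest bid 53.9 points. Payoff = 21.2 points − 53.9 points = -32.7 points.

Truthful: 0.0 points; alternative: -32.7 points.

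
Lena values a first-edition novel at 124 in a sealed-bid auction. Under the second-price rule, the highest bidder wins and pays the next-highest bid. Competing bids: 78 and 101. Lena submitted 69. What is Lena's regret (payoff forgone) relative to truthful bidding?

23

The highest competing bid is 101.
Bidding truthfully at 124: Lena has the top bid, wins, and pays the second-highest bid 101. Payoff = 124 − 101 = 23.
Bidding 69: the top bid is 101 (a rival), so Lena loses. Payoff = 0.
Regret = truthful payoff − actual payoff = 23 − 0 = 23.
This is the dominant-strategy logic: truthful bidding weakly beats any alternative.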